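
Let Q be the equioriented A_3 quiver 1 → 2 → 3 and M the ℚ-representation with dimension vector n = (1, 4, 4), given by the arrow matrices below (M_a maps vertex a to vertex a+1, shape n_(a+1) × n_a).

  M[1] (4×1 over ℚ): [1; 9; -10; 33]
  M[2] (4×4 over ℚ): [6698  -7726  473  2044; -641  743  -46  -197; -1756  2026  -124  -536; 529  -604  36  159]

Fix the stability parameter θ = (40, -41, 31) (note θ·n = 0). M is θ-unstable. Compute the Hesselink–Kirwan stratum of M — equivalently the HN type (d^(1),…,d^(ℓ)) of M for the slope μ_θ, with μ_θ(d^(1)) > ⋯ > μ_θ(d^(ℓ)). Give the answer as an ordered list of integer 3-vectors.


Barcode: M ≅ I[1,3], I[2,2], I[2,3]^2, I[3,3]. HN layers by μ_θ (3 steps, strictly decreasing):
  μ^(1)=31; μ^(2)=-1/2; μ^(3)=-41

((0, 0, 4); (1, 1, 0); (0, 3, 0))


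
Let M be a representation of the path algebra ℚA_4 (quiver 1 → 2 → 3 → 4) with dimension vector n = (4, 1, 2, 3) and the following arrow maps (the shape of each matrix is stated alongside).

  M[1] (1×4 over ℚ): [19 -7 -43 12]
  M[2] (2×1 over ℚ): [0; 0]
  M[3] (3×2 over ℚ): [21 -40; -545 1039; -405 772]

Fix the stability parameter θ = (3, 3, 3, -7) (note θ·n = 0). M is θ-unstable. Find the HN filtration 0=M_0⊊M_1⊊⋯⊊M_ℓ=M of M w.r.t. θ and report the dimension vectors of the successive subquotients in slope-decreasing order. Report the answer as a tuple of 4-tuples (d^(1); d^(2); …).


Via rank(M_{q-1}∘⋯∘M_p): M ≅ I[1,1]^3, I[1,2], I[3,4]^2, I[4,4].
μ_θ-semistable layers: μ^(1)=3; μ^(2)=-2; μ^(3)=-7

((4, 1, 0, 0); (0, 0, 2, 2); (0, 0, 0, 1))


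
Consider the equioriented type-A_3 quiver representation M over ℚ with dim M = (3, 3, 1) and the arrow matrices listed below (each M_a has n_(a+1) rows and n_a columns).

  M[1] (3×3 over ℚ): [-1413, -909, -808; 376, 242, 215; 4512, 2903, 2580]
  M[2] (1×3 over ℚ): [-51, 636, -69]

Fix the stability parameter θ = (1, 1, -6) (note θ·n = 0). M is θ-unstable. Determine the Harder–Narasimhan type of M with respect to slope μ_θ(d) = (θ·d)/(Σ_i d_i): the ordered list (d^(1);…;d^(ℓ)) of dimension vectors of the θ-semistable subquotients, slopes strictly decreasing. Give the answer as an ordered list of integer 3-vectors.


Interval decomposition of M: I[1,2]^2, I[1,3].
HN type (ℓ=2): μ^(1)=1; μ^(2)=-4/3

((2, 2, 0); (1, 1, 1))


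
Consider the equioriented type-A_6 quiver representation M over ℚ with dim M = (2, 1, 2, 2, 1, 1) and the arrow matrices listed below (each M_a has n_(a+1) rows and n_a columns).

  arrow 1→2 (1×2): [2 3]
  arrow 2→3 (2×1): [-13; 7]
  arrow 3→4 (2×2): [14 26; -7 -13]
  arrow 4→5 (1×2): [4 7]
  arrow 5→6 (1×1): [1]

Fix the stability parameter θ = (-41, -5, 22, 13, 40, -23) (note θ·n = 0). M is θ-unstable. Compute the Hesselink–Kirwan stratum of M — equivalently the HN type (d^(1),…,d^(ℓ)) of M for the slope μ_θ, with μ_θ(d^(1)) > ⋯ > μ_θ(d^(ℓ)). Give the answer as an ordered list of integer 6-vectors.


Interval decomposition of M: I[1,1], I[1,3], I[3,6], I[4,4].
HN type (ℓ=4): μ^(1)=22; μ^(2)=13; μ^(3)=-5; μ^(4)=-41

((0, 0, 1, 0, 0, 0); (0, 0, 1, 2, 1, 1); (0, 1, 0, 0, 0, 0); (2, 0, 0, 0, 0, 0))


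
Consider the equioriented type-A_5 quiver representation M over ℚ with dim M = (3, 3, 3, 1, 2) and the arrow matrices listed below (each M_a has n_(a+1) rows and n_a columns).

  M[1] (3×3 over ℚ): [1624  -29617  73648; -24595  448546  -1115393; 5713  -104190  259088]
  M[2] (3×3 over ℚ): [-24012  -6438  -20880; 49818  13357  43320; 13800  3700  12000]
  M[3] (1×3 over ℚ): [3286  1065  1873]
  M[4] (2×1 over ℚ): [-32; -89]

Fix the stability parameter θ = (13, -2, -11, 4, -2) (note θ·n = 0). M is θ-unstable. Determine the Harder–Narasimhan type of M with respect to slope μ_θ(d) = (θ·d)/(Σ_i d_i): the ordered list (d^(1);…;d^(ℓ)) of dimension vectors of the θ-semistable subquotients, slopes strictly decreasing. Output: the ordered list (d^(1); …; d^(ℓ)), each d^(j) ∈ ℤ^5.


Interval decomposition of M: I[1,2]^2, I[1,5], I[3,3]^2, I[5,5].
HN type (ℓ=5): μ^(1)=11/2; μ^(2)=1; μ^(3)=0; μ^(4)=-2; μ^(5)=-11

((2, 2, 0, 0, 0); (0, 0, 0, 1, 1); (1, 1, 1, 0, 0); (0, 0, 0, 0, 1); (0, 0, 2, 0, 0))


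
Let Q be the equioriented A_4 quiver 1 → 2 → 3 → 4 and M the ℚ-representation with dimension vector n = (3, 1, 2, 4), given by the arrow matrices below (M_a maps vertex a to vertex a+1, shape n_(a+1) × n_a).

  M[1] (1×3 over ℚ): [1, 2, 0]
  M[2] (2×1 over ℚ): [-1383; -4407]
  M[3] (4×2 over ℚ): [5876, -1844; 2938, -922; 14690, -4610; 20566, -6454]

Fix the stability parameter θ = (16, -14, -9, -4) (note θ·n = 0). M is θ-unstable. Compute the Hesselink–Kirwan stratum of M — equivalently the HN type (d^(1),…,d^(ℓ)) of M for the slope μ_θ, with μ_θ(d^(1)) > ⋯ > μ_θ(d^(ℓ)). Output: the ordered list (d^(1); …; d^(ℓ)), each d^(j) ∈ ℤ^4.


Via rank(M_{q-1}∘⋯∘M_p): M ≅ I[1,1]^2, I[1,3], I[3,4], I[4,4]^3.
μ_θ-semistable layers: μ^(1)=16; μ^(2)=-7/3; μ^(3)=-4; μ^(4)=-9

((2, 0, 0, 0); (1, 1, 1, 0); (0, 0, 0, 4); (0, 0, 1, 0))


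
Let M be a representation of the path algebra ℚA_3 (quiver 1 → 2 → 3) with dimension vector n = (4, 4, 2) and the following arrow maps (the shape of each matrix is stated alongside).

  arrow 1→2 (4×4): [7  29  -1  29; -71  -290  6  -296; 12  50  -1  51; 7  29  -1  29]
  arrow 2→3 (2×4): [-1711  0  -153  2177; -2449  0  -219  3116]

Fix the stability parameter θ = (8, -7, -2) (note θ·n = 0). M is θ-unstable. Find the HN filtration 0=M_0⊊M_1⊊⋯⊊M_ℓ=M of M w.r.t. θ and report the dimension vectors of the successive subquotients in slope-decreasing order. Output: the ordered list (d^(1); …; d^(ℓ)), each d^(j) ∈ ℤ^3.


Barcode: M ≅ I[1,1], I[1,2], I[1,3]^2, I[2,2]. HN layers by μ_θ (4 steps, strictly decreasing):
  μ^(1)=8; μ^(2)=1/2; μ^(3)=-1/3; μ^(4)=-7

((1, 0, 0); (1, 1, 0); (2, 2, 2); (0, 1, 0))


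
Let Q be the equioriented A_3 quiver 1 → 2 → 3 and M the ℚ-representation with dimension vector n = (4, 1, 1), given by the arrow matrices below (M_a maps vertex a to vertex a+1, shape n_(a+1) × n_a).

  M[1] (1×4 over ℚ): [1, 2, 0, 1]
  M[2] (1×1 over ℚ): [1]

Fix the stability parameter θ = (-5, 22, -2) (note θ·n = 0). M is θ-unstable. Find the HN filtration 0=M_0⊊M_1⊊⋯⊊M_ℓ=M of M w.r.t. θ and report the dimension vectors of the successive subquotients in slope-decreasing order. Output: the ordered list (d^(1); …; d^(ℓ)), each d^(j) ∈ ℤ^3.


Interval decomposition of M: I[1,1]^3, I[1,3].
HN type (ℓ=2): μ^(1)=10; μ^(2)=-5

((0, 1, 1); (4, 0, 0))


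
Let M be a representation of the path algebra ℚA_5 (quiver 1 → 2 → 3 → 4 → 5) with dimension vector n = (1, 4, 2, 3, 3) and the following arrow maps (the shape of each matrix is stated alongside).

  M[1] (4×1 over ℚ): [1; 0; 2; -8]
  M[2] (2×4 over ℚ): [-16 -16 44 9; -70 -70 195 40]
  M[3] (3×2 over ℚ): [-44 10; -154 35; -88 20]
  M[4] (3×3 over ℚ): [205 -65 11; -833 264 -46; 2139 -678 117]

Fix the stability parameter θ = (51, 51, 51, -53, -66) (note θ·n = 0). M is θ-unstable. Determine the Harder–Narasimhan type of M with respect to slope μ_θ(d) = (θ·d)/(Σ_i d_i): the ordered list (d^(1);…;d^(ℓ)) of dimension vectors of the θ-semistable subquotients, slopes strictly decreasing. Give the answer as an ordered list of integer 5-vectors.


Barcode: M ≅ I[1,2], I[2,2], I[2,3], I[2,5], I[4,5]^2. HN layers by μ_θ (3 steps, strictly decreasing):
  μ^(1)=51; μ^(2)=-17/4; μ^(3)=-119/2

((1, 3, 1, 0, 0); (0, 1, 1, 1, 1); (0, 0, 0, 2, 2))


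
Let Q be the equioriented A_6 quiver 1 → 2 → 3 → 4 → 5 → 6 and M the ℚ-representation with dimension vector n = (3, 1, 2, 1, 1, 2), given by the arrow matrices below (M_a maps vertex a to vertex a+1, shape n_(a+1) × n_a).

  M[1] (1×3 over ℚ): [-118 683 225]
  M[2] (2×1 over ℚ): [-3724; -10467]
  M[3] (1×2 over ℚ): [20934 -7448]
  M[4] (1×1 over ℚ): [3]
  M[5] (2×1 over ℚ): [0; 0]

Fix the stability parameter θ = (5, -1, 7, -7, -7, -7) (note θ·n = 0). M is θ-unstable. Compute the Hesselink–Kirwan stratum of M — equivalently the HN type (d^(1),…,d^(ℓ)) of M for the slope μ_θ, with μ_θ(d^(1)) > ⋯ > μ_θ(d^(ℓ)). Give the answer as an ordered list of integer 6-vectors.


Via rank(M_{q-1}∘⋯∘M_p): M ≅ I[1,1]^2, I[1,3], I[3,5], I[6,6]^2.
μ_θ-semistable layers: μ^(1)=7; μ^(2)=5; μ^(3)=2; μ^(4)=-7/3; μ^(5)=-7

((0, 0, 1, 0, 0, 0); (2, 0, 0, 0, 0, 0); (1, 1, 0, 0, 0, 0); (0, 0, 1, 1, 1, 0); (0, 0, 0, 0, 0, 2))


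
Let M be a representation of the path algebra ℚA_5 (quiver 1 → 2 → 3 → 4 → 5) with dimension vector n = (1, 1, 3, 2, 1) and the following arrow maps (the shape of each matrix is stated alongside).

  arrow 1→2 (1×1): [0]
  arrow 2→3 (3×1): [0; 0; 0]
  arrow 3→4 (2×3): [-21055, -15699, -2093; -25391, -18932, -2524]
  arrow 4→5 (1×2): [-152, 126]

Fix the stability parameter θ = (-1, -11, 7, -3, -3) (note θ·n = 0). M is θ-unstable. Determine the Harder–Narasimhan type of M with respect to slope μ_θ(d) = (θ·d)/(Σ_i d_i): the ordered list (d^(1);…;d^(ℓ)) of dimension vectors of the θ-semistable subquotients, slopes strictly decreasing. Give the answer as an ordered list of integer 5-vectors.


Interval decomposition of M: I[1,1], I[2,2], I[3,3], I[3,4], I[3,5].
HN type (ℓ=5): μ^(1)=7; μ^(2)=2; μ^(3)=1/3; μ^(4)=-1; μ^(5)=-11

((0, 0, 1, 0, 0); (0, 0, 1, 1, 0); (0, 0, 1, 1, 1); (1, 0, 0, 0, 0); (0, 1, 0, 0, 0))


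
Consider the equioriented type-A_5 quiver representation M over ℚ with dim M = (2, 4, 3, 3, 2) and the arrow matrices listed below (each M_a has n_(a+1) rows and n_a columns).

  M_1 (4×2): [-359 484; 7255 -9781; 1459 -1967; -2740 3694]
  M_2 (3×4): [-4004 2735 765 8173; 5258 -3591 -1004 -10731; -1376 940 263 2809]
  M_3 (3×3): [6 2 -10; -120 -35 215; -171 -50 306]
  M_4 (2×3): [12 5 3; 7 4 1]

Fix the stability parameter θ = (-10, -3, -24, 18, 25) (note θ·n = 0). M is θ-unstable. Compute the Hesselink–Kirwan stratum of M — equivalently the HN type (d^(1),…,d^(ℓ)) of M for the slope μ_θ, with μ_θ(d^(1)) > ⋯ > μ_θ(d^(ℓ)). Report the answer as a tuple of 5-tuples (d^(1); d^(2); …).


Interval decomposition of M: I[1,2], I[1,3], I[2,5]^2, I[4,4].
HN type (ℓ=6): μ^(1)=25; μ^(2)=18; μ^(3)=-3; μ^(4)=-10; μ^(5)=-37/3; μ^(6)=-27/2

((0, 0, 0, 0, 2); (0, 0, 0, 3, 0); (0, 1, 0, 0, 0); (1, 0, 0, 0, 0); (1, 1, 1, 0, 0); (0, 2, 2, 0, 0))


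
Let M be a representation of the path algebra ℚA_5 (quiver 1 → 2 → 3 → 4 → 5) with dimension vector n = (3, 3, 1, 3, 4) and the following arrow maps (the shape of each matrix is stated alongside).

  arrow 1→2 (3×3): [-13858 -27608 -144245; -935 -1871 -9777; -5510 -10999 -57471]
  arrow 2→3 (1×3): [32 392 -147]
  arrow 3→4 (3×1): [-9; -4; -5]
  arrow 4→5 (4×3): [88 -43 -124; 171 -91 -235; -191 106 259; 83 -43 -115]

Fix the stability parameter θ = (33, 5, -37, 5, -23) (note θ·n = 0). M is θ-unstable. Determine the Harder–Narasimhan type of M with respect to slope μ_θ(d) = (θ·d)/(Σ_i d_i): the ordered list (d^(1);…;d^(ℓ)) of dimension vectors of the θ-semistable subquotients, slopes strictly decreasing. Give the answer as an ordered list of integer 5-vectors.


Barcode: M ≅ I[1,2]^2, I[1,4], I[4,5]^2, I[5,5]^2. HN layers by μ_θ (5 steps, strictly decreasing):
  μ^(1)=19; μ^(2)=5; μ^(3)=1/3; μ^(4)=-9; μ^(5)=-23

((2, 2, 0, 0, 0); (0, 0, 0, 1, 0); (1, 1, 1, 0, 0); (0, 0, 0, 2, 2); (0, 0, 0, 0, 2))


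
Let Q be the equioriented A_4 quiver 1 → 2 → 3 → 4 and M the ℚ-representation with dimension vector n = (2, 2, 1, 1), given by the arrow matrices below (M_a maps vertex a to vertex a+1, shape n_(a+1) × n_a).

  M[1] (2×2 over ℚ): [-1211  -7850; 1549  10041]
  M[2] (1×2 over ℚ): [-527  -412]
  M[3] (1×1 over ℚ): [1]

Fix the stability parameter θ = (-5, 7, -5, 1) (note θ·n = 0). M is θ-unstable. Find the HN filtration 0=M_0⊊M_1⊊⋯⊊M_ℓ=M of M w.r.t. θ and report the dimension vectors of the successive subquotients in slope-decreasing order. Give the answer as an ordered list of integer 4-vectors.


Barcode: M ≅ I[1,2], I[1,4]. HN layers by μ_θ (3 steps, strictly decreasing):
  μ^(1)=7; μ^(2)=1; μ^(3)=-5

((0, 1, 0, 0); (0, 1, 1, 1); (2, 0, 0, 0))


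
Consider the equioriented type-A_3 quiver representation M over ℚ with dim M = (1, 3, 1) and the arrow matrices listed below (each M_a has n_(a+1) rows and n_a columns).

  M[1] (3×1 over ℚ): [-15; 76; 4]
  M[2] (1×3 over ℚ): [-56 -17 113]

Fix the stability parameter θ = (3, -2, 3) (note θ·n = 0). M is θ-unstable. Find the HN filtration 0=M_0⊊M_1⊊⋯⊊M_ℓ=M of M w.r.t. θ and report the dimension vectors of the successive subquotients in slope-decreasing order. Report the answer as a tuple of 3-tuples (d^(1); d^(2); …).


Via rank(M_{q-1}∘⋯∘M_p): M ≅ I[1,2], I[2,2], I[2,3].
μ_θ-semistable layers: μ^(1)=3; μ^(2)=1/2; μ^(3)=-2

((0, 0, 1); (1, 1, 0); (0, 2, 0))


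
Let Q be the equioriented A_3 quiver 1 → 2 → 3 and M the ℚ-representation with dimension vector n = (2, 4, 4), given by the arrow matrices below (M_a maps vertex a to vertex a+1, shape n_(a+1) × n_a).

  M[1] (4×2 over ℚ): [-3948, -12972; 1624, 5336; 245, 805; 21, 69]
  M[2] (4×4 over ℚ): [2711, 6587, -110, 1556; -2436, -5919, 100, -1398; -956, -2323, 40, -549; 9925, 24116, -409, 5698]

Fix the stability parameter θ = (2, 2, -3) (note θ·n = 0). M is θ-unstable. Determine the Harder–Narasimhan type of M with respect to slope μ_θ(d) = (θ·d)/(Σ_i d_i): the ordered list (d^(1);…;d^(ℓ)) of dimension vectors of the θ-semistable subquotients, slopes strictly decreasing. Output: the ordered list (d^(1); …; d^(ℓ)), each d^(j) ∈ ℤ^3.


Interval decomposition of M: I[1,1], I[1,3], I[2,3]^3.
HN type (ℓ=3): μ^(1)=2; μ^(2)=1/3; μ^(3)=-1/2

((1, 0, 0); (1, 1, 1); (0, 3, 3))


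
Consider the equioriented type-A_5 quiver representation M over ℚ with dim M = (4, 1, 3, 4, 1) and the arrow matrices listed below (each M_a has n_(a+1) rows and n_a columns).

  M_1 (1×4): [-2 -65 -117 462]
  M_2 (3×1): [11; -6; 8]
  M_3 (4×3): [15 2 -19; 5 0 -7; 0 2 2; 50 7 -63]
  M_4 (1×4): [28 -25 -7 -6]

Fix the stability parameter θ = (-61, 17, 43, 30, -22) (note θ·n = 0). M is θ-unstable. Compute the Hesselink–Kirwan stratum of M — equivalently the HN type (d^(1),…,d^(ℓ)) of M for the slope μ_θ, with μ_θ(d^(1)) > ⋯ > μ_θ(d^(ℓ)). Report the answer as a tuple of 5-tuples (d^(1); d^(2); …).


Via rank(M_{q-1}∘⋯∘M_p): M ≅ I[1,1]^3, I[1,5], I[3,3], I[3,4], I[4,4]^2.
μ_θ-semistable layers: μ^(1)=43; μ^(2)=73/2; μ^(3)=30; μ^(4)=17; μ^(5)=-61

((0, 0, 1, 0, 0); (0, 0, 1, 1, 0); (0, 0, 0, 2, 0); (0, 1, 1, 1, 1); (4, 0, 0, 0, 0))


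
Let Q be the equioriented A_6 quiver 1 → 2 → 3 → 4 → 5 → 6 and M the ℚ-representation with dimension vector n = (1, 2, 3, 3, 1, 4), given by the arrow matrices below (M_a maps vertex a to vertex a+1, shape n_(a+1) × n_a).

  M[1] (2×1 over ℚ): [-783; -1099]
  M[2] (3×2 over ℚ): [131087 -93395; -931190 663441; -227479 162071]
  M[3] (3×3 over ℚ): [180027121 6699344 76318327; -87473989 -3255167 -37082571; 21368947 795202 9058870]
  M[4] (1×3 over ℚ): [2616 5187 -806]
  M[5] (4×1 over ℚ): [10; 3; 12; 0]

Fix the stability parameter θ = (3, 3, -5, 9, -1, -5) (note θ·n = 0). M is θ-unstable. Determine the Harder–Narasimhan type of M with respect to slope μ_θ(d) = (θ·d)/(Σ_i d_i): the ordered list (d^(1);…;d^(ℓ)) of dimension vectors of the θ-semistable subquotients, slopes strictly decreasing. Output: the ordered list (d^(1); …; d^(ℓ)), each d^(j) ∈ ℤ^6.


Interval decomposition of M: I[1,6], I[2,4], I[3,4], I[6,6]^3.
HN type (ℓ=5): μ^(1)=9; μ^(2)=1; μ^(3)=1/3; μ^(4)=-1; μ^(5)=-5

((0, 0, 0, 2, 0, 0); (0, 0, 0, 1, 1, 1); (1, 1, 1, 0, 0, 0); (0, 1, 1, 0, 0, 0); (0, 0, 1, 0, 0, 3))


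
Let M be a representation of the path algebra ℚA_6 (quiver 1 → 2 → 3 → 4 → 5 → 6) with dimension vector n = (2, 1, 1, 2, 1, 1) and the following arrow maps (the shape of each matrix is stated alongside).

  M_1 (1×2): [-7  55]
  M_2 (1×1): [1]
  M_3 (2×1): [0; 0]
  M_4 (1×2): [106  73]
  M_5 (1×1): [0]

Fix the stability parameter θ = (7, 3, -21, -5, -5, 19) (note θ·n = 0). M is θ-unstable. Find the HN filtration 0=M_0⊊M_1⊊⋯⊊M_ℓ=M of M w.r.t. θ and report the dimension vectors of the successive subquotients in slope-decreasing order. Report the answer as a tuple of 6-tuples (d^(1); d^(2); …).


Interval decomposition of M: I[1,1], I[1,3], I[4,4], I[4,5], I[6,6].
HN type (ℓ=4): μ^(1)=19; μ^(2)=7; μ^(3)=-11/3; μ^(4)=-5

((0, 0, 0, 0, 0, 1); (1, 0, 0, 0, 0, 0); (1, 1, 1, 0, 0, 0); (0, 0, 0, 2, 1, 0))


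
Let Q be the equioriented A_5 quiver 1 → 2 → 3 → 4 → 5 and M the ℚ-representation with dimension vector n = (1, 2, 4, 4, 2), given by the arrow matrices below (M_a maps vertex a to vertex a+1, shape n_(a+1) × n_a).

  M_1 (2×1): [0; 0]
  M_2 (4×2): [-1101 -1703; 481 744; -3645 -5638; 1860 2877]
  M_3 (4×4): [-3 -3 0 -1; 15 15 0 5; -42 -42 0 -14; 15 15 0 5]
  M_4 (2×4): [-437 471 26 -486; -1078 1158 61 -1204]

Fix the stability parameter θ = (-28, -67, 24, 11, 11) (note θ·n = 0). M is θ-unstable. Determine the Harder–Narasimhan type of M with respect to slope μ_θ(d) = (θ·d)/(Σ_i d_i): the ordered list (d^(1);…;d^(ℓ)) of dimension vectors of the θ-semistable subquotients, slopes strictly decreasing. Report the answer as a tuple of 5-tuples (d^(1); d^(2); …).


Barcode: M ≅ I[1,1], I[2,3]^2, I[3,3], I[3,5], I[4,4]^2, I[4,5]. HN layers by μ_θ (5 steps, strictly decreasing):
  μ^(1)=24; μ^(2)=46/3; μ^(3)=11; μ^(4)=-28; μ^(5)=-67

((0, 0, 3, 0, 0); (0, 0, 1, 1, 1); (0, 0, 0, 3, 1); (1, 0, 0, 0, 0); (0, 2, 0, 0, 0))


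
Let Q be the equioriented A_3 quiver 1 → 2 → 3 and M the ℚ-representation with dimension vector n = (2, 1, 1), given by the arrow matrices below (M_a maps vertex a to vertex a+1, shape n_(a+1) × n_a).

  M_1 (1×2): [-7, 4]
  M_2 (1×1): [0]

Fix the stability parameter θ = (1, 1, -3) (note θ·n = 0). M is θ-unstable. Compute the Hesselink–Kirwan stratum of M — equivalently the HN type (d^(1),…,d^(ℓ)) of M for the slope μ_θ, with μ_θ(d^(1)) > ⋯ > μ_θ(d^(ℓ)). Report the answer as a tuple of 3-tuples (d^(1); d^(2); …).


Interval decomposition of M: I[1,1], I[1,2], I[3,3].
HN type (ℓ=2): μ^(1)=1; μ^(2)=-3

((2, 1, 0); (0, 0, 1))


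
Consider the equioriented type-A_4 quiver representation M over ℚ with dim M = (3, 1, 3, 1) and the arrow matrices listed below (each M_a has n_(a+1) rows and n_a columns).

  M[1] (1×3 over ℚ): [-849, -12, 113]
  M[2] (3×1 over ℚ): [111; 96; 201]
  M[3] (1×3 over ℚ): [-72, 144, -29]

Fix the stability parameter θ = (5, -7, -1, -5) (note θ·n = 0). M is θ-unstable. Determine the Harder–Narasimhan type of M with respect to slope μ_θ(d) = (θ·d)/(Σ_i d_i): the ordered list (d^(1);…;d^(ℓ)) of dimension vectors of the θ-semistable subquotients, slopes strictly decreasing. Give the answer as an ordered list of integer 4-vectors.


Barcode: M ≅ I[1,1]^2, I[1,4], I[3,3]^2. HN layers by μ_θ (3 steps, strictly decreasing):
  μ^(1)=5; μ^(2)=-1; μ^(3)=-2

((2, 0, 0, 0); (0, 0, 2, 0); (1, 1, 1, 1))


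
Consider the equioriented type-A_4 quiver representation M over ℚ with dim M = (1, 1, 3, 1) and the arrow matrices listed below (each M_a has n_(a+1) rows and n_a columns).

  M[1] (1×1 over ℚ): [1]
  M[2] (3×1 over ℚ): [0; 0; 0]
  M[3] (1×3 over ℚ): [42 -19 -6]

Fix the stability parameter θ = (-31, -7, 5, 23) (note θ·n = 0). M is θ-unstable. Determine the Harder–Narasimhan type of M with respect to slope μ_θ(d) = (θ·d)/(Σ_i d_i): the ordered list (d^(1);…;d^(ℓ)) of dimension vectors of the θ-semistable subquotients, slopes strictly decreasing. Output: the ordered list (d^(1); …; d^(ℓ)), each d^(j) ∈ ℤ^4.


Interval decomposition of M: I[1,2], I[3,3]^2, I[3,4].
HN type (ℓ=4): μ^(1)=23; μ^(2)=5; μ^(3)=-7; μ^(4)=-31

((0, 0, 0, 1); (0, 0, 3, 0); (0, 1, 0, 0); (1, 0, 0, 0))


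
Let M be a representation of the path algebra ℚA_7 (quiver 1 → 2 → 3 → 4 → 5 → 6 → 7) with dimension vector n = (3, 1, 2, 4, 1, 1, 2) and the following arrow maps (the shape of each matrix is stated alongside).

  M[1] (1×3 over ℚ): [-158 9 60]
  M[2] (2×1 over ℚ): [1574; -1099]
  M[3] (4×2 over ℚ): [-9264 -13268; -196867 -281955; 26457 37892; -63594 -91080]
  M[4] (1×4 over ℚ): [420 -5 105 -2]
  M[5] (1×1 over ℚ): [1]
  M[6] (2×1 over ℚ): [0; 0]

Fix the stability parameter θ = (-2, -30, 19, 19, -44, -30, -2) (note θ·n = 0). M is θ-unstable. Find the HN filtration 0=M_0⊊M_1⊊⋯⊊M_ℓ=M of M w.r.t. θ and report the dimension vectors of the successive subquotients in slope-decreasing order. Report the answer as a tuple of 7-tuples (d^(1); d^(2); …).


Via rank(M_{q-1}∘⋯∘M_p): M ≅ I[1,1]^2, I[1,6], I[3,4], I[4,4]^2, I[7,7]^2.
μ_θ-semistable layers: μ^(1)=19; μ^(2)=-2; μ^(3)=-9; μ^(4)=-16

((0, 0, 1, 3, 0, 0, 0); (2, 0, 0, 0, 0, 0, 2); (0, 0, 1, 1, 1, 1, 0); (1, 1, 0, 0, 0, 0, 0))


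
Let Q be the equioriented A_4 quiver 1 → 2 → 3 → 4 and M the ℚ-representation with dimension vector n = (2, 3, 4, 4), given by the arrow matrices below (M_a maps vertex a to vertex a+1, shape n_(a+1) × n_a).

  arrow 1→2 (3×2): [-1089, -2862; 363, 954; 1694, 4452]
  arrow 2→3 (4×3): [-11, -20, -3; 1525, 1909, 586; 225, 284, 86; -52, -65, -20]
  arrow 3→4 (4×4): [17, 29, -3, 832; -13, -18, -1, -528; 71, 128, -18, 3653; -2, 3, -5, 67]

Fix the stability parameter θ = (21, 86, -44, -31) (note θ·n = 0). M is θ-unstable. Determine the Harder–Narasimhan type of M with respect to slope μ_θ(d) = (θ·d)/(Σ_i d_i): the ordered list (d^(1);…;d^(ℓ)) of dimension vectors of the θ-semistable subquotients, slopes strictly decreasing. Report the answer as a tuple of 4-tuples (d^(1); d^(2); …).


Barcode: M ≅ I[1,1], I[1,4], I[2,3], I[2,4], I[3,4], I[4,4]. HN layers by μ_θ (5 steps, strictly decreasing):
  μ^(1)=21; μ^(2)=8; μ^(3)=11/3; μ^(4)=-31; μ^(5)=-44

((1, 1, 1, 0); (1, 1, 1, 1); (0, 1, 1, 1); (0, 0, 0, 2); (0, 0, 1, 0))


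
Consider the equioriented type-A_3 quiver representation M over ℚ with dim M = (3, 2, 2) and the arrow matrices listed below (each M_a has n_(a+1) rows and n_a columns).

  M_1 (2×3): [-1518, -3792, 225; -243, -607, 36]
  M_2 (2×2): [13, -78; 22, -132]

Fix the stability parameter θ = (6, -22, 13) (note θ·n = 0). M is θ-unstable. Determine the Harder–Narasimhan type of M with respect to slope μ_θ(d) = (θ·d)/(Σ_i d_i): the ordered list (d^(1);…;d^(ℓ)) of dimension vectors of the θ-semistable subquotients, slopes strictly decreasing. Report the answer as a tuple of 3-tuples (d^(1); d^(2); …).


Barcode: M ≅ I[1,1], I[1,2], I[1,3], I[3,3]. HN layers by μ_θ (3 steps, strictly decreasing):
  μ^(1)=13; μ^(2)=6; μ^(3)=-8

((0, 0, 2); (1, 0, 0); (2, 2, 0))


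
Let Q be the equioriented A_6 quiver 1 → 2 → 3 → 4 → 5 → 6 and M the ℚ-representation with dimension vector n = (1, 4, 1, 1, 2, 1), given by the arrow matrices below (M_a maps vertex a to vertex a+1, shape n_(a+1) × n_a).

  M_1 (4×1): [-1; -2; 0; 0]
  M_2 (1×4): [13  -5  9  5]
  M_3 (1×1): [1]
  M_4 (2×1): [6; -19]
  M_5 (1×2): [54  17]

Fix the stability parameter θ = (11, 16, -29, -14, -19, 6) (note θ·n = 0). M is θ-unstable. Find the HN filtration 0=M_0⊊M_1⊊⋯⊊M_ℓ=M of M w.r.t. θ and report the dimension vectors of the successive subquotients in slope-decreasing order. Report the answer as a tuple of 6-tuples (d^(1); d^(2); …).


Interval decomposition of M: I[1,6], I[2,2]^3, I[5,5].
HN type (ℓ=4): μ^(1)=16; μ^(2)=6; μ^(3)=-7; μ^(4)=-19

((0, 3, 0, 0, 0, 0); (0, 0, 0, 0, 0, 1); (1, 1, 1, 1, 1, 0); (0, 0, 0, 0, 1, 0))


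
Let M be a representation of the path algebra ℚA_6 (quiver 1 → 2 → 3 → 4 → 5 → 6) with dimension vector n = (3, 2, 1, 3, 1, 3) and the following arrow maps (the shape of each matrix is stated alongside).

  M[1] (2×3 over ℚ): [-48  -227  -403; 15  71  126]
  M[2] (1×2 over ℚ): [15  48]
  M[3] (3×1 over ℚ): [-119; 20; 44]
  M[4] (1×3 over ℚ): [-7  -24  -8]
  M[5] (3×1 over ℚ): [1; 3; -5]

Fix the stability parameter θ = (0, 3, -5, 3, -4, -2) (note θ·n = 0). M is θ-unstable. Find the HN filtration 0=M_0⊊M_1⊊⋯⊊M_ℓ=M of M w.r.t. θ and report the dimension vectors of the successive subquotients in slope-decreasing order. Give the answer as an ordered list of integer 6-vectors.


Barcode: M ≅ I[1,1], I[1,2], I[1,6], I[4,4]^2, I[6,6]^2. HN layers by μ_θ (4 steps, strictly decreasing):
  μ^(1)=3; μ^(2)=0; μ^(3)=-5/6; μ^(4)=-2

((0, 1, 0, 2, 0, 0); (2, 0, 0, 0, 0, 0); (1, 1, 1, 1, 1, 1); (0, 0, 0, 0, 0, 2))


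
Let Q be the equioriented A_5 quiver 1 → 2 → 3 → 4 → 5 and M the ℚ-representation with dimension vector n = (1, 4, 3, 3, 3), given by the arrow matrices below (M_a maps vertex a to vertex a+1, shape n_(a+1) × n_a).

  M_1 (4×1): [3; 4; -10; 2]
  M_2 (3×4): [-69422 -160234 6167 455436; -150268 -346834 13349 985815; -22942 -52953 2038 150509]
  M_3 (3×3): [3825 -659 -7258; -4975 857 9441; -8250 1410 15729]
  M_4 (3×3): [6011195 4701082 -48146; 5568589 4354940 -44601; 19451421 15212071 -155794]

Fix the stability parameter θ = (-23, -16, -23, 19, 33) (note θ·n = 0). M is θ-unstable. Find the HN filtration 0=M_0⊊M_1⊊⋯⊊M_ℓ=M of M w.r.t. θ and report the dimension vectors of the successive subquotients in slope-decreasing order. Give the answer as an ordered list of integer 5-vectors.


Via rank(M_{q-1}∘⋯∘M_p): M ≅ I[1,2], I[2,3], I[2,5]^2, I[4,5].
μ_θ-semistable layers: μ^(1)=33; μ^(2)=19; μ^(3)=-16; μ^(4)=-39/2; μ^(5)=-23

((0, 0, 0, 0, 3); (0, 0, 0, 3, 0); (0, 1, 0, 0, 0); (0, 3, 3, 0, 0); (1, 0, 0, 0, 0))


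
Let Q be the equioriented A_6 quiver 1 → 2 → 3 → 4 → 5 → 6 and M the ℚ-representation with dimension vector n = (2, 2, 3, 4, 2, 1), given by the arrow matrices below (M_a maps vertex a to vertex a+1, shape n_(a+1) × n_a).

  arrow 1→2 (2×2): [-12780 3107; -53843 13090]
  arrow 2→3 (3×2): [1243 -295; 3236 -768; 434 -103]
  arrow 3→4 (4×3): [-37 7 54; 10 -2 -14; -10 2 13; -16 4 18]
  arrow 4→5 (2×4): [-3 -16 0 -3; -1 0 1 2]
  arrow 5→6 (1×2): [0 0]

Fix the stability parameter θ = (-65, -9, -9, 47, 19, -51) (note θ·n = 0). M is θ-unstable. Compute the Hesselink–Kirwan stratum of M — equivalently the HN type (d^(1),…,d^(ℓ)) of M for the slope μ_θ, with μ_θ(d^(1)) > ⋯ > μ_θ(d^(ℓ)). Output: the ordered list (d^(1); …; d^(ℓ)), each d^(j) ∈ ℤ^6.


Via rank(M_{q-1}∘⋯∘M_p): M ≅ I[1,5]^2, I[3,4], I[4,4], I[6,6].
μ_θ-semistable layers: μ^(1)=47; μ^(2)=33; μ^(3)=-9; μ^(4)=-51; μ^(5)=-65

((0, 0, 0, 2, 0, 0); (0, 0, 0, 2, 2, 0); (0, 2, 3, 0, 0, 0); (0, 0, 0, 0, 0, 1); (2, 0, 0, 0, 0, 0))


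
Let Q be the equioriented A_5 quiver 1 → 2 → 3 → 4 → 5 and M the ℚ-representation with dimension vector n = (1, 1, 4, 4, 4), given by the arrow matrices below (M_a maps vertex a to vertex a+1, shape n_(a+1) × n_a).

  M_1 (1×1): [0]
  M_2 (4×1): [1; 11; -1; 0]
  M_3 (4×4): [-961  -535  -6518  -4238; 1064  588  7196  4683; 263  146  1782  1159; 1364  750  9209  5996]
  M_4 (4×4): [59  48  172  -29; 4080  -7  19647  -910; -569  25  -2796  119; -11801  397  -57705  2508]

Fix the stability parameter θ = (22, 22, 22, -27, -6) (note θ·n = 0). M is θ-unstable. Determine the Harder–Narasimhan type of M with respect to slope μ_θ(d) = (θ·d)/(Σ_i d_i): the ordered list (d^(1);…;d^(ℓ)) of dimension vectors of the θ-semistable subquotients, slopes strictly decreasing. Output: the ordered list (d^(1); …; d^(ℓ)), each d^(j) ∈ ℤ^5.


Barcode: M ≅ I[1,1], I[2,5], I[3,5]^3. HN layers by μ_θ (3 steps, strictly decreasing):
  μ^(1)=22; μ^(2)=11/4; μ^(3)=-11/3

((1, 0, 0, 0, 0); (0, 1, 1, 1, 1); (0, 0, 3, 3, 3))


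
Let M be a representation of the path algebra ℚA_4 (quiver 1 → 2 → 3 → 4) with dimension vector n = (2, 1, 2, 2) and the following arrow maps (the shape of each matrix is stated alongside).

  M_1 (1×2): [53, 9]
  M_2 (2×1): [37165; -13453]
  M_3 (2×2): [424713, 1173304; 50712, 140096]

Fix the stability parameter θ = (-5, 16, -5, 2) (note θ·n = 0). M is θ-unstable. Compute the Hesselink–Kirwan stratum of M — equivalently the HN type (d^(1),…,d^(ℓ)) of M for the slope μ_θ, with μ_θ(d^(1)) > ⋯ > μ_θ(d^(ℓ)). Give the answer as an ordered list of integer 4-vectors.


Barcode: M ≅ I[1,1], I[1,4], I[3,3], I[4,4]. HN layers by μ_θ (3 steps, strictly decreasing):
  μ^(1)=13/3; μ^(2)=2; μ^(3)=-5

((0, 1, 1, 1); (0, 0, 0, 1); (2, 0, 1, 0))


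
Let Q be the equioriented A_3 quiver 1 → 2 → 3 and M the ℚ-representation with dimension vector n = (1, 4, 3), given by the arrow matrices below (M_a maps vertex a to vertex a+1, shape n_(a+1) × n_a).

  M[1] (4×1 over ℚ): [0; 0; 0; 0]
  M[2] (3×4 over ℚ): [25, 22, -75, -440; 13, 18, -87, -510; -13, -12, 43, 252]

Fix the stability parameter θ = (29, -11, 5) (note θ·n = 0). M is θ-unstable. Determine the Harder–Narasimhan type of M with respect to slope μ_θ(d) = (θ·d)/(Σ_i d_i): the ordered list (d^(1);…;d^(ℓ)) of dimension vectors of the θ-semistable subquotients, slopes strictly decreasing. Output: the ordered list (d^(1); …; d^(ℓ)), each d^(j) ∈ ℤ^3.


Interval decomposition of M: I[1,1], I[2,2], I[2,3]^3.
HN type (ℓ=3): μ^(1)=29; μ^(2)=5; μ^(3)=-11

((1, 0, 0); (0, 0, 3); (0, 4, 0))


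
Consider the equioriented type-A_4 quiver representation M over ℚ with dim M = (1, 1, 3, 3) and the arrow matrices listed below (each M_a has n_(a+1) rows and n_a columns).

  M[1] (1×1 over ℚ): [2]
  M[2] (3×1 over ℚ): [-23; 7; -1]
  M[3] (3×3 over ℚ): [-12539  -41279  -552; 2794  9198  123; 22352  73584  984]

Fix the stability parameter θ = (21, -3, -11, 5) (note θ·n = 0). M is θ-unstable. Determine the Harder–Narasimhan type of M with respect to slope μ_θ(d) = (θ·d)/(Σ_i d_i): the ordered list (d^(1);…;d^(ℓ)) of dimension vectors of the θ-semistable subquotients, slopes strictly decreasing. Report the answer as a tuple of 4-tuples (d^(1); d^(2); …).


Via rank(M_{q-1}∘⋯∘M_p): M ≅ I[1,4], I[3,3], I[3,4], I[4,4].
μ_θ-semistable layers: μ^(1)=5; μ^(2)=7/3; μ^(3)=-11

((0, 0, 0, 3); (1, 1, 1, 0); (0, 0, 2, 0))


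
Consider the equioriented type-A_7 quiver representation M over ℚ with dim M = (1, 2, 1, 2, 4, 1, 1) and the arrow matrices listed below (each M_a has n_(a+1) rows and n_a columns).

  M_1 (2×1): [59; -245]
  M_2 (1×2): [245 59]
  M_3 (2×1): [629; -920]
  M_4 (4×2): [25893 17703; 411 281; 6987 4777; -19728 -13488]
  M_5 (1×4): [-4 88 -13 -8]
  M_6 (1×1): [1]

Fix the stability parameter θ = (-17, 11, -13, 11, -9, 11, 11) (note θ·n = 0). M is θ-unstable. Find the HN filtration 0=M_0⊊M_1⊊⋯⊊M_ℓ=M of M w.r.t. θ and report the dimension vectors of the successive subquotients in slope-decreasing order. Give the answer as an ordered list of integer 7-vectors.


Via rank(M_{q-1}∘⋯∘M_p): M ≅ I[1,2], I[2,7], I[4,4], I[5,5]^3.
μ_θ-semistable layers: μ^(1)=11; μ^(2)=1; μ^(3)=-1; μ^(4)=-9; μ^(5)=-17

((0, 1, 0, 1, 0, 1, 1); (0, 0, 0, 1, 1, 0, 0); (0, 1, 1, 0, 0, 0, 0); (0, 0, 0, 0, 3, 0, 0); (1, 0, 0, 0, 0, 0, 0))


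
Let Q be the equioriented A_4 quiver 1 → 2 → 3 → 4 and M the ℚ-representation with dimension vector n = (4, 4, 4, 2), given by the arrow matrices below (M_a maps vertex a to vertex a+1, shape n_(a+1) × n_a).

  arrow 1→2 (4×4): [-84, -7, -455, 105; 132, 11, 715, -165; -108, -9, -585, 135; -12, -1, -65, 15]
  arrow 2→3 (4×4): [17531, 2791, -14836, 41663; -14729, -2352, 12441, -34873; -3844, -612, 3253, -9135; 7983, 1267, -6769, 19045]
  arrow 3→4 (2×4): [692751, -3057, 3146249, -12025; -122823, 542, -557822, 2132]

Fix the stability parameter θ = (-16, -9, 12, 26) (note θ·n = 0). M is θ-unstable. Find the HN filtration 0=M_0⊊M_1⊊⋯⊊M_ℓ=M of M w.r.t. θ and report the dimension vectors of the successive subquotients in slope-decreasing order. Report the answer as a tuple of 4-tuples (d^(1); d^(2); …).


Via rank(M_{q-1}∘⋯∘M_p): M ≅ I[1,1]^3, I[1,4], I[2,3]^2, I[2,4].
μ_θ-semistable layers: μ^(1)=26; μ^(2)=12; μ^(3)=-9; μ^(4)=-16

((0, 0, 0, 2); (0, 0, 4, 0); (0, 4, 0, 0); (4, 0, 0, 0))


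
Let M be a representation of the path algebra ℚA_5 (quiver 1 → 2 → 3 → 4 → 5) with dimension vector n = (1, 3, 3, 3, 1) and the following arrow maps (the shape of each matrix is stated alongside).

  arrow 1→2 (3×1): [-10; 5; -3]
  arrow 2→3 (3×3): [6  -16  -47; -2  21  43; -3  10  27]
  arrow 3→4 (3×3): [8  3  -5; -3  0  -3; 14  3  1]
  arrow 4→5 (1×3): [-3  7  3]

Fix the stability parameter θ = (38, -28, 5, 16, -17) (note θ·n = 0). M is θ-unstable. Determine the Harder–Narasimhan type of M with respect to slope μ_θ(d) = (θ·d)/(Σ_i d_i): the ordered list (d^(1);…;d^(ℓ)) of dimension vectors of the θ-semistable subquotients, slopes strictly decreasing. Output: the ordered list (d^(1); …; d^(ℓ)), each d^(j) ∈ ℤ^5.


Barcode: M ≅ I[1,4], I[2,3], I[2,5], I[4,4]. HN layers by μ_θ (4 steps, strictly decreasing):
  μ^(1)=16; μ^(2)=5; μ^(3)=4/3; μ^(4)=-28

((0, 0, 0, 2, 0); (1, 1, 2, 0, 0); (0, 0, 1, 1, 1); (0, 2, 0, 0, 0))


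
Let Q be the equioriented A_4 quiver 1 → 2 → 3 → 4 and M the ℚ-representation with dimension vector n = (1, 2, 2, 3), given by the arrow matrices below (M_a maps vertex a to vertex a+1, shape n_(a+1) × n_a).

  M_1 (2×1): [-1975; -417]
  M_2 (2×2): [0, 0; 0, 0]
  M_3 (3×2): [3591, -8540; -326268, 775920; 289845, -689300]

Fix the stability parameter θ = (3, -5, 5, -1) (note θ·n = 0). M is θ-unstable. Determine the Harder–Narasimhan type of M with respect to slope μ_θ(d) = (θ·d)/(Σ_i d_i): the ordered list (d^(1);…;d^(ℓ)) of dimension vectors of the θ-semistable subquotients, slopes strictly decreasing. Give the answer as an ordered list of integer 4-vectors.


Interval decomposition of M: I[1,2], I[2,2], I[3,3], I[3,4], I[4,4]^2.
HN type (ℓ=4): μ^(1)=5; μ^(2)=2; μ^(3)=-1; μ^(4)=-5

((0, 0, 1, 0); (0, 0, 1, 1); (1, 1, 0, 2); (0, 1, 0, 0))


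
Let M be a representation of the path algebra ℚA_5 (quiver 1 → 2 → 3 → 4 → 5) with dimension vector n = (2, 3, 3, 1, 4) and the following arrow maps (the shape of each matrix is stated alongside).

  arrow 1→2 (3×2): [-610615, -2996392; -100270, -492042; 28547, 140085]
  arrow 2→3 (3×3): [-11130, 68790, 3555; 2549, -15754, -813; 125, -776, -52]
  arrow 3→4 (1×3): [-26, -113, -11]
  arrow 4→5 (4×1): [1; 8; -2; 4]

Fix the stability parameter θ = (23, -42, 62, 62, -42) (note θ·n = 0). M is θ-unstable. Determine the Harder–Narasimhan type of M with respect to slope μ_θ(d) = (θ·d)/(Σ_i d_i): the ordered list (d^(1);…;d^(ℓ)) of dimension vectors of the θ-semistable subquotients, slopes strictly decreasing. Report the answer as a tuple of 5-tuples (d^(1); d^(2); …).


Interval decomposition of M: I[1,3], I[1,5], I[2,2], I[3,3], I[5,5]^3.
HN type (ℓ=4): μ^(1)=62; μ^(2)=82/3; μ^(3)=-19/2; μ^(4)=-42

((0, 0, 2, 0, 0); (0, 0, 1, 1, 1); (2, 2, 0, 0, 0); (0, 1, 0, 0, 3))


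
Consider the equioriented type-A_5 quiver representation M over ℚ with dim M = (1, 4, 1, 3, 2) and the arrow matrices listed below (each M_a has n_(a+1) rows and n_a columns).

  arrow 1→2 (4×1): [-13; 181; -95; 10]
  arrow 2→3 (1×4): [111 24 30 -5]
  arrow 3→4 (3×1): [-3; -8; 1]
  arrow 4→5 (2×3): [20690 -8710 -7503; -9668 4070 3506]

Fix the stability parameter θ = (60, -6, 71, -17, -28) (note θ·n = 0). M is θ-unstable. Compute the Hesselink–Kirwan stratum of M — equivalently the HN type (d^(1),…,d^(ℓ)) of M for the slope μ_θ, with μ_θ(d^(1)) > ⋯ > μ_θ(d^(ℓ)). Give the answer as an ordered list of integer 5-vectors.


Interval decomposition of M: I[1,5], I[2,2]^3, I[4,4], I[4,5].
HN type (ℓ=4): μ^(1)=16; μ^(2)=-6; μ^(3)=-17; μ^(4)=-45/2

((1, 1, 1, 1, 1); (0, 3, 0, 0, 0); (0, 0, 0, 1, 0); (0, 0, 0, 1, 1))


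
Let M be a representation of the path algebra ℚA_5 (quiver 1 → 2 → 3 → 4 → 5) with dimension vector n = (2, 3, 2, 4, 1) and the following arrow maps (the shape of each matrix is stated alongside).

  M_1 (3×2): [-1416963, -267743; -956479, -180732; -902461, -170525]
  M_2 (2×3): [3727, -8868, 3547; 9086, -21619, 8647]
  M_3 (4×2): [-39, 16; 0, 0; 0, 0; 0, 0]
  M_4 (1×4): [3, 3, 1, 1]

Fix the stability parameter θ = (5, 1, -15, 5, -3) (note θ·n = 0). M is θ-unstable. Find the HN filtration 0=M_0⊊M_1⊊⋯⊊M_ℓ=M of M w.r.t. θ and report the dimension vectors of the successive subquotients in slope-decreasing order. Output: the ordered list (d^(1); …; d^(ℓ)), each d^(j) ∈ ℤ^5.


Barcode: M ≅ I[1,2], I[1,3], I[2,5], I[4,4]^3. HN layers by μ_θ (5 steps, strictly decreasing):
  μ^(1)=5; μ^(2)=3; μ^(3)=1; μ^(4)=-3; μ^(5)=-7

((0, 0, 0, 3, 0); (1, 1, 0, 0, 0); (0, 0, 0, 1, 1); (1, 1, 1, 0, 0); (0, 1, 1, 0, 0))


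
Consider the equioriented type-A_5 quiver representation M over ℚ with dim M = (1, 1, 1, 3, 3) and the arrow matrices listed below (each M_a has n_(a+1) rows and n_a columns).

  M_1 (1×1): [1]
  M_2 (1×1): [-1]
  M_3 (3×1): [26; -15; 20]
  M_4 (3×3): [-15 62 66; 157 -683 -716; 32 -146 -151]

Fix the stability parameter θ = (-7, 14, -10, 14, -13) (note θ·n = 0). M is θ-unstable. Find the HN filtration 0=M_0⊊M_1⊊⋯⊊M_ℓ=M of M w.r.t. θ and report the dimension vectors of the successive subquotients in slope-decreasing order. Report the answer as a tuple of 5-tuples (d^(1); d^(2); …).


Barcode: M ≅ I[1,5], I[4,5]^2. HN layers by μ_θ (3 steps, strictly decreasing):
  μ^(1)=5/4; μ^(2)=1/2; μ^(3)=-7

((0, 1, 1, 1, 1); (0, 0, 0, 2, 2); (1, 0, 0, 0, 0))


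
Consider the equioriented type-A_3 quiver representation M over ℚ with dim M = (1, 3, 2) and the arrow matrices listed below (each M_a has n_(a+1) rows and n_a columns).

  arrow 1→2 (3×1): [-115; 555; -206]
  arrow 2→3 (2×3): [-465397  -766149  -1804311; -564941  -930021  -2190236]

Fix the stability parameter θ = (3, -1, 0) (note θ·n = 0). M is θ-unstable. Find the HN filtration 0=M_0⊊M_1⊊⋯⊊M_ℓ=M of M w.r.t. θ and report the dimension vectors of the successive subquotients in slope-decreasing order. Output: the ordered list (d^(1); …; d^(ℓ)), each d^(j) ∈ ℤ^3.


Via rank(M_{q-1}∘⋯∘M_p): M ≅ I[1,3], I[2,2], I[2,3].
μ_θ-semistable layers: μ^(1)=2/3; μ^(2)=0; μ^(3)=-1

((1, 1, 1); (0, 0, 1); (0, 2, 0))


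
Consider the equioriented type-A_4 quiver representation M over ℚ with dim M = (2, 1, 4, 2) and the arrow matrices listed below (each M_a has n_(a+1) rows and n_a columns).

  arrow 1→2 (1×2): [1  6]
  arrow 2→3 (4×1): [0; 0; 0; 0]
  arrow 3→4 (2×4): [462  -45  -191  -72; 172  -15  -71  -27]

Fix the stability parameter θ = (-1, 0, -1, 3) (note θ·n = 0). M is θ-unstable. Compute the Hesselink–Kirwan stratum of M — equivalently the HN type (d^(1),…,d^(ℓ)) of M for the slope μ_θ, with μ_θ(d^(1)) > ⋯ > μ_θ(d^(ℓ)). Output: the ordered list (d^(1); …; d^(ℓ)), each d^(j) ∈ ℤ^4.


Barcode: M ≅ I[1,1], I[1,2], I[3,3]^2, I[3,4]^2. HN layers by μ_θ (3 steps, strictly decreasing):
  μ^(1)=3; μ^(2)=0; μ^(3)=-1

((0, 0, 0, 2); (0, 1, 0, 0); (2, 0, 4, 0))


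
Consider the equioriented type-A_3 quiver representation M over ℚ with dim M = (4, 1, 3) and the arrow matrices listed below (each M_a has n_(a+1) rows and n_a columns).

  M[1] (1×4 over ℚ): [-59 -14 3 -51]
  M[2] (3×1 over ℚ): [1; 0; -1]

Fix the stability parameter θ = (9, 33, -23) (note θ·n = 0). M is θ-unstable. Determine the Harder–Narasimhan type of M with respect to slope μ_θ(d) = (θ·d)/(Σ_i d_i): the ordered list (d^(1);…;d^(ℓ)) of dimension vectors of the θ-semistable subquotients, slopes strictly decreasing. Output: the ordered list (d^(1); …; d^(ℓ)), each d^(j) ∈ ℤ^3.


Via rank(M_{q-1}∘⋯∘M_p): M ≅ I[1,1]^3, I[1,3], I[3,3]^2.
μ_θ-semistable layers: μ^(1)=9; μ^(2)=19/3; μ^(3)=-23

((3, 0, 0); (1, 1, 1); (0, 0, 2))
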